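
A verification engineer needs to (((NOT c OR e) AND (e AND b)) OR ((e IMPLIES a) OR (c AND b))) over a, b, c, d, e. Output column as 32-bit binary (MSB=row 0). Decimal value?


Formula: (((NOT c OR e) AND (e AND b)) OR ((e IMPLIES a) OR (c AND b))) over a, b, c, d, e (32 rows)
Evaluate each row (bits = a,b,c,d,e, MSB first):
  row 0 [00000]: (((NOT 0 OR 0) AND (0 AND 0)) OR ((0 IMPLIES 0) OR (0 AND 0))) -> 1
  row 1 [00001]: (((NOT 0 OR 1) AND (1 AND 0)) OR ((1 IMPLIES 0) OR (0 AND 0))) -> 0
  row 2 [00010]: (((NOT 0 OR 0) AND (0 AND 0)) OR ((0 IMPLIES 0) OR (0 AND 0))) -> 1
  row 3 [00011]: (((NOT 0 OR 1) AND (1 AND 0)) OR ((1 IMPLIES 0) OR (0 AND 0))) -> 0
  row 4 [00100]: (((NOT 1 OR 0) AND (0 AND 0)) OR ((0 IMPLIES 0) OR (1 AND 0))) -> 1
  row 5 [00101]: (((NOT 1 OR 1) AND (1 AND 0)) OR ((1 IMPLIES 0) OR (1 AND 0))) -> 0
  row 6 [00110]: (((NOT 1 OR 0) AND (0 AND 0)) OR ((0 IMPLIES 0) OR (1 AND 0))) -> 1
  row 7 [00111]: (((NOT 1 OR 1) AND (1 AND 0)) OR ((1 IMPLIES 0) OR (1 AND 0))) -> 0
  row 8 [01000]: (((NOT 0 OR 0) AND (0 AND 1)) OR ((0 IMPLIES 0) OR (0 AND 1))) -> 1
  row 9 [01001]: (((NOT 0 OR 1) AND (1 AND 1)) OR ((1 IMPLIES 0) OR (0 AND 1))) -> 1
  row 10 [01010]: (((NOT 0 OR 0) AND (0 AND 1)) OR ((0 IMPLIES 0) OR (0 AND 1))) -> 1
  row 11 [01011]: (((NOT 0 OR 1) AND (1 AND 1)) OR ((1 IMPLIES 0) OR (0 AND 1))) -> 1
  row 12 [01100]: (((NOT 1 OR 0) AND (0 AND 1)) OR ((0 IMPLIES 0) OR (1 AND 1))) -> 1
  row 13 [01101]: (((NOT 1 OR 1) AND (1 AND 1)) OR ((1 IMPLIES 0) OR (1 AND 1))) -> 1
  row 14 [01110]: (((NOT 1 OR 0) AND (0 AND 1)) OR ((0 IMPLIES 0) OR (1 AND 1))) -> 1
  row 15 [01111]: (((NOT 1 OR 1) AND (1 AND 1)) OR ((1 IMPLIES 0) OR (1 AND 1))) -> 1
  row 16 [10000]: (((NOT 0 OR 0) AND (0 AND 0)) OR ((0 IMPLIES 1) OR (0 AND 0))) -> 1
  row 17 [10001]: (((NOT 0 OR 1) AND (1 AND 0)) OR ((1 IMPLIES 1) OR (0 AND 0))) -> 1
  row 18 [10010]: (((NOT 0 OR 0) AND (0 AND 0)) OR ((0 IMPLIES 1) OR (0 AND 0))) -> 1
  row 19 [10011]: (((NOT 0 OR 1) AND (1 AND 0)) OR ((1 IMPLIES 1) OR (0 AND 0))) -> 1
  row 20 [10100]: (((NOT 1 OR 0) AND (0 AND 0)) OR ((0 IMPLIES 1) OR (1 AND 0))) -> 1
  row 21 [10101]: (((NOT 1 OR 1) AND (1 AND 0)) OR ((1 IMPLIES 1) OR (1 AND 0))) -> 1
  row 22 [10110]: (((NOT 1 OR 0) AND (0 AND 0)) OR ((0 IMPLIES 1) OR (1 AND 0))) -> 1
  row 23 [10111]: (((NOT 1 OR 1) AND (1 AND 0)) OR ((1 IMPLIES 1) OR (1 AND 0))) -> 1
  row 24 [11000]: (((NOT 0 OR 0) AND (0 AND 1)) OR ((0 IMPLIES 1) OR (0 AND 1))) -> 1
  row 25 [11001]: (((NOT 0 OR 1) AND (1 AND 1)) OR ((1 IMPLIES 1) OR (0 AND 1))) -> 1
  row 26 [11010]: (((NOT 0 OR 0) AND (0 AND 1)) OR ((0 IMPLIES 1) OR (0 AND 1))) -> 1
  row 27 [11011]: (((NOT 0 OR 1) AND (1 AND 1)) OR ((1 IMPLIES 1) OR (0 AND 1))) -> 1
  row 28 [11100]: (((NOT 1 OR 0) AND (0 AND 1)) OR ((0 IMPLIES 1) OR (1 AND 1))) -> 1
  row 29 [11101]: (((NOT 1 OR 1) AND (1 AND 1)) OR ((1 IMPLIES 1) OR (1 AND 1))) -> 1
  row 30 [11110]: (((NOT 1 OR 0) AND (0 AND 1)) OR ((0 IMPLIES 1) OR (1 AND 1))) -> 1
  row 31 [11111]: (((NOT 1 OR 1) AND (1 AND 1)) OR ((1 IMPLIES 1) OR (1 AND 1))) -> 1
Full result column, 4 rows per line (a,b,c fixed per line; d,e runs 00..11 left to right):
  rows 0-3 [a,b,c=000]: 1010  = hex A
  rows 4-7 [a,b,c=001]: 1010  = hex A
  rows 8-11 [a,b,c=010]: 1111  = hex F
  rows 12-15 [a,b,c=011]: 1111  = hex F
  rows 16-19 [a,b,c=100]: 1111  = hex F
  rows 20-23 [a,b,c=101]: 1111  = hex F
  rows 24-27 [a,b,c=110]: 1111  = hex F
  rows 28-31 [a,b,c=111]: 1111  = hex F
Output column (row 0 .. row 31) = 10101010111111111111111111111111
Output column grouped in 4s = 1010 1010 1111 1111 1111 1111 1111 1111 = 0xAAFFFFFF
Convert to decimal digit by digit (value = value*16 + digit):
  A -> 10
  10*16 + 10 (A) = 170
  170*16 + 15 (F) = 2735
  2735*16 + 15 (F) = 43775
  43775*16 + 15 (F) = 700415
  700415*16 + 15 (F) = 11206655
  11206655*16 + 15 (F) = 179306495
  179306495*16 + 15 (F) = 2868903935
Decimal = 2868903935

2868903935


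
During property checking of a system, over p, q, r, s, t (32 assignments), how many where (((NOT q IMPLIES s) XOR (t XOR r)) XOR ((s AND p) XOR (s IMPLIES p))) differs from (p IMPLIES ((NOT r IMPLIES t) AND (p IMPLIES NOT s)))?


F1 = (((NOT q IMPLIES s) XOR (t XOR r)) XOR ((s AND p) XOR (s IMPLIES p)))
F2 = (p IMPLIES ((NOT r IMPLIES t) AND (p IMPLIES NOT s)))
Evaluate both on each of 32 rows (bits = p,q,r,s,t):
  row 0 [00000]: F1=1 F2=1 -> 0
  row 1 [00001]: F1=0 F2=1 (differ) -> 1
  row 2 [00010]: F1=1 F2=1 -> 0
  row 3 [00011]: F1=0 F2=1 (differ) -> 1
  row 4 [00100]: F1=0 F2=1 (differ) -> 1
  row 5 [00101]: F1=1 F2=1 -> 0
  row 6 [00110]: F1=0 F2=1 (differ) -> 1
  row 7 [00111]: F1=1 F2=1 -> 0
  row 8 [01000]: F1=0 F2=1 (differ) -> 1
  row 9 [01001]: F1=1 F2=1 -> 0
  row 10 [01010]: F1=1 F2=1 -> 0
  row 11 [01011]: F1=0 F2=1 (differ) -> 1
  row 12 [01100]: F1=1 F2=1 -> 0
  row 13 [01101]: F1=0 F2=1 (differ) -> 1
  row 14 [01110]: F1=0 F2=1 (differ) -> 1
  row 15 [01111]: F1=1 F2=1 -> 0
  row 16 [10000]: F1=1 F2=0 (differ) -> 1
  row 17 [10001]: F1=0 F2=1 (differ) -> 1
  row 18 [10010]: F1=1 F2=0 (differ) -> 1
  row 19 [10011]: F1=0 F2=0 -> 0
  row 20 [10100]: F1=0 F2=1 (differ) -> 1
  row 21 [10101]: F1=1 F2=1 -> 0
  row 22 [10110]: F1=0 F2=0 -> 0
  row 23 [10111]: F1=1 F2=0 (differ) -> 1
  row 24 [11000]: F1=0 F2=0 -> 0
  row 25 [11001]: F1=1 F2=1 -> 0
  row 26 [11010]: F1=1 F2=0 (differ) -> 1
  row 27 [11011]: F1=0 F2=0 -> 0
  row 28 [11100]: F1=1 F2=1 -> 0
  row 29 [11101]: F1=0 F2=1 (differ) -> 1
  row 30 [11110]: F1=0 F2=0 -> 0
  row 31 [11111]: F1=1 F2=0 (differ) -> 1
Full result column, 8 rows per line (p,q fixed per line; r,s,t runs 000..111 left to right):
  rows 0-7 [p,q=00]: 01011010  (ones: 4)
  rows 8-15 [p,q=01]: 10010110  (ones: 4)
  rows 16-23 [p,q=10]: 11101001  (ones: 5)
  rows 24-31 [p,q=11]: 00100101  (ones: 3)
Disagreements = 4+4+5+3 = 16

16


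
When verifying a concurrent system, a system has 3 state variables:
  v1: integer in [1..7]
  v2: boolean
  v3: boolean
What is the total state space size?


State space = product of domain sizes of all variables.
Domain sizes:
  v1 (integer in [1..7]): 7
  v2 (boolean): 2
  v3 (boolean): 2
Product = 7 * 2 * 2 = 28

28


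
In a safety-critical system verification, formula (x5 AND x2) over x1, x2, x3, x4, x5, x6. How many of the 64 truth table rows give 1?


Formula: (x5 AND x2) over 6 vars (64 rows)
Evaluate each row (x1, x2, x3, x4, x5, x6 as bits, MSB first):
  row 0 [000000]: (0 AND 0) -> 0
  row 1 [000001]: (0 AND 0) -> 0
  row 2 [000010]: (1 AND 0) -> 0
  row 3 [000011]: (1 AND 0) -> 0
  row 4 [000100]: (0 AND 0) -> 0
  (every remaining row is evaluated the same way; all 64 results are listed next)
Full result column, 8 rows per line (x1,x2,x3 fixed per line; x4,x5,x6 runs 000..111 left to right):
  rows 0-7 [x1,x2,x3=000]: 00000000  (ones: 0)
  rows 8-15 [x1,x2,x3=001]: 00000000  (ones: 0)
  rows 16-23 [x1,x2,x3=010]: 00110011  (ones: 4)
  rows 24-31 [x1,x2,x3=011]: 00110011  (ones: 4)
  rows 32-39 [x1,x2,x3=100]: 00000000  (ones: 0)
  rows 40-47 [x1,x2,x3=101]: 00000000  (ones: 0)
  rows 48-55 [x1,x2,x3=110]: 00110011  (ones: 4)
  rows 56-63 [x1,x2,x3=111]: 00110011  (ones: 4)
Count of 1-rows = 0+0+4+4+0+0+4+4 = 16

16


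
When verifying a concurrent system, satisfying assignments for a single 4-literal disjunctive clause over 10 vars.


Step 1: Total=2^10=1024
Step 2: Unsat when all 4 false: 2^6=64
Step 3: Sat=1024-64=960

960


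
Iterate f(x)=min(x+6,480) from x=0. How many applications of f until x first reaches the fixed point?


Step 1: x=0, cap=480, increment=6
Step 2: x grows by 6 each step until capped at 480; fixed point is x=480
Step 3: iterations = ceil(480/6) = 80

80


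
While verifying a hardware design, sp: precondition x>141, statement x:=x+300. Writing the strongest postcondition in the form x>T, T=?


Formula: sp(P, x:=E) = exists old_x. (x = E[old_x/x]) AND P[old_x/x] (old_x is the value of x before the assignment; eliminate old_x by solving x = E[old_x/x] for old_x)
Step 1: Precondition P: x>141, i.e. old_x > 141
Step 2: Assignment gives x = old_x + 300, so old_x = x - 300
Step 3: Substitute into P: x - 300 > 141
Step 4: Simplify: x > 141+300 = 441

441


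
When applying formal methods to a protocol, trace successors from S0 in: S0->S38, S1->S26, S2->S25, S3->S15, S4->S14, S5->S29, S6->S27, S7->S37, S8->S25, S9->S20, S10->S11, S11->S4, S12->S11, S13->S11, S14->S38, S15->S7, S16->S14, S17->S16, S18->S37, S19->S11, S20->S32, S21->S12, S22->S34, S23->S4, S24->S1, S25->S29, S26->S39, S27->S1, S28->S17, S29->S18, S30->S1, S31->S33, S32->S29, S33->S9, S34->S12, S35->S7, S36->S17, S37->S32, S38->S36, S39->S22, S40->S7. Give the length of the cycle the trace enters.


Trace from S0 until a state repeats:
  S0 -> S38 -> S36 -> S17 -> S16 -> S14 -> S38
S38 first seen at step 1, revisited at step 6.
Cycle length = 6 - 1 = 5

5


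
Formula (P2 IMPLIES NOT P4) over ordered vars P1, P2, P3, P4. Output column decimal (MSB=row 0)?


Formula: (P2 IMPLIES NOT P4) over P1, P2, P3, P4 (16 rows)
Evaluate each row (bits = P1,P2,P3,P4, MSB first):
  row 0 [0000]: (0 IMPLIES NOT 0) -> 1
  row 1 [0001]: (0 IMPLIES NOT 1) -> 1
  row 2 [0010]: (0 IMPLIES NOT 0) -> 1
  row 3 [0011]: (0 IMPLIES NOT 1) -> 1
  row 4 [0100]: (1 IMPLIES NOT 0) -> 1
  row 5 [0101]: (1 IMPLIES NOT 1) -> 0
  row 6 [0110]: (1 IMPLIES NOT 0) -> 1
  row 7 [0111]: (1 IMPLIES NOT 1) -> 0
  row 8 [1000]: (0 IMPLIES NOT 0) -> 1
  row 9 [1001]: (0 IMPLIES NOT 1) -> 1
  row 10 [1010]: (0 IMPLIES NOT 0) -> 1
  row 11 [1011]: (0 IMPLIES NOT 1) -> 1
  row 12 [1100]: (1 IMPLIES NOT 0) -> 1
  row 13 [1101]: (1 IMPLIES NOT 1) -> 0
  row 14 [1110]: (1 IMPLIES NOT 0) -> 1
  row 15 [1111]: (1 IMPLIES NOT 1) -> 0
Full result column, 4 rows per line (P1,P2 fixed per line; P3,P4 runs 00..11 left to right):
  rows 0-3 [P1,P2=00]: 1111  = hex F
  rows 4-7 [P1,P2=01]: 1010  = hex A
  rows 8-11 [P1,P2=10]: 1111  = hex F
  rows 12-15 [P1,P2=11]: 1010  = hex A
Output column (row 0 .. row 15) = 1111101011111010
Output column grouped in 4s = 1111 1010 1111 1010 = 0xFAFA
Convert to decimal digit by digit (value = value*16 + digit):
  F -> 15
  15*16 + 10 (A) = 250
  250*16 + 15 (F) = 4015
  4015*16 + 10 (A) = 64250
Decimal = 64250

64250


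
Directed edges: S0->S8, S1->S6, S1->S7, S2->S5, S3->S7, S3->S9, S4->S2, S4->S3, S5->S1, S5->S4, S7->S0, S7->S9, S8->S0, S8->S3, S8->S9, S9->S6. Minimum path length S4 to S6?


BFS layer-by-layer from S4:
  dist 0: {S4}
  dist 1: {S2, S3}
  dist 2: {S5, S7, S9}
  dist 3: {S0, S1, S6}
  -> S6 reached at distance 3
Shortest path length = 3

3


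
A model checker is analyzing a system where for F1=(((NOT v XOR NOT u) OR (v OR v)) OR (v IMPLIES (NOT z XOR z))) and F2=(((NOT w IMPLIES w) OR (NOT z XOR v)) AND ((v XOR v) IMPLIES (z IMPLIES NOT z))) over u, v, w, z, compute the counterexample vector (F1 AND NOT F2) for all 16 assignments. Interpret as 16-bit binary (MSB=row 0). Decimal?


F1 = (((NOT v XOR NOT u) OR (v OR v)) OR (v IMPLIES (NOT z XOR z)))
F2 = (((NOT w IMPLIES w) OR (NOT z XOR v)) AND ((v XOR v) IMPLIES (z IMPLIES NOT z)))
Counterexample to F1=>F2 is where F1=1 and F2=0.
Evaluate each row (bits = u,v,w,z, MSB first):
  row 0 [0000]: F1=1 F2=1 -> F1&~F2 -> 0
  row 1 [0001]: F1=1 F2=0 -> F1&~F2 -> 1
  row 2 [0010]: F1=1 F2=1 -> F1&~F2 -> 0
  row 3 [0011]: F1=1 F2=1 -> F1&~F2 -> 0
  row 4 [0100]: F1=1 F2=0 -> F1&~F2 -> 1
  row 5 [0101]: F1=1 F2=1 -> F1&~F2 -> 0
  row 6 [0110]: F1=1 F2=1 -> F1&~F2 -> 0
  row 7 [0111]: F1=1 F2=1 -> F1&~F2 -> 0
  row 8 [1000]: F1=1 F2=1 -> F1&~F2 -> 0
  row 9 [1001]: F1=1 F2=0 -> F1&~F2 -> 1
  row 10 [1010]: F1=1 F2=1 -> F1&~F2 -> 0
  row 11 [1011]: F1=1 F2=1 -> F1&~F2 -> 0
  row 12 [1100]: F1=1 F2=0 -> F1&~F2 -> 1
  row 13 [1101]: F1=1 F2=1 -> F1&~F2 -> 0
  row 14 [1110]: F1=1 F2=1 -> F1&~F2 -> 0
  row 15 [1111]: F1=1 F2=1 -> F1&~F2 -> 0
Full result column, 4 rows per line (u,v fixed per line; w,z runs 00..11 left to right):
  rows 0-3 [u,v=00]: 0100  = hex 4
  rows 4-7 [u,v=01]: 1000  = hex 8
  rows 8-11 [u,v=10]: 0100  = hex 4
  rows 12-15 [u,v=11]: 1000  = hex 8
Counterexample vector (row 0 .. row 15) = 0100100001001000
Output column grouped in 4s = 0100 1000 0100 1000 = 0x4848
Convert to decimal digit by digit (value = value*16 + digit):
  4 -> 4
  4*16 + 8 = 72
  72*16 + 4 = 1156
  1156*16 + 8 = 18504
Decimal = 18504

18504


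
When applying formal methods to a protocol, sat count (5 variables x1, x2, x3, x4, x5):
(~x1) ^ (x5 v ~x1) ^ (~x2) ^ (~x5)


CNF with 4 clauses over 5 vars (32 assignments).
An assignment satisfies CNF iff every clause has >=1 true literal.
Check each row (bits = x1,x2,x3,x4,x5; clause T/F shown):
  row 0 [00000]: clauses=TTTT -> 1
  row 1 [00001]: clauses=TTTF -> 0
  row 2 [00010]: clauses=TTTT -> 1
  row 3 [00011]: clauses=TTTF -> 0
  row 4 [00100]: clauses=TTTT -> 1
  row 5 [00101]: clauses=TTTF -> 0
  row 6 [00110]: clauses=TTTT -> 1
  row 7 [00111]: clauses=TTTF -> 0
  row 8 [01000]: clauses=TTFT -> 0
  row 9 [01001]: clauses=TTFF -> 0
  row 10 [01010]: clauses=TTFT -> 0
  row 11 [01011]: clauses=TTFF -> 0
  row 12 [01100]: clauses=TTFT -> 0
  row 13 [01101]: clauses=TTFF -> 0
  row 14 [01110]: clauses=TTFT -> 0
  row 15 [01111]: clauses=TTFF -> 0
  row 16 [10000]: clauses=FFTT -> 0
  row 17 [10001]: clauses=FTTF -> 0
  row 18 [10010]: clauses=FFTT -> 0
  row 19 [10011]: clauses=FTTF -> 0
  row 20 [10100]: clauses=FFTT -> 0
  row 21 [10101]: clauses=FTTF -> 0
  row 22 [10110]: clauses=FFTT -> 0
  row 23 [10111]: clauses=FTTF -> 0
  row 24 [11000]: clauses=FFFT -> 0
  row 25 [11001]: clauses=FTFF -> 0
  row 26 [11010]: clauses=FFFT -> 0
  row 27 [11011]: clauses=FTFF -> 0
  row 28 [11100]: clauses=FFFT -> 0
  row 29 [11101]: clauses=FTFF -> 0
  row 30 [11110]: clauses=FFFT -> 0
  row 31 [11111]: clauses=FTFF -> 0
Full result column, 8 rows per line (x1,x2 fixed per line; x3,x4,x5 runs 000..111 left to right):
  rows 0-7 [x1,x2=00]: 10101010  (ones: 4)
  rows 8-15 [x1,x2=01]: 00000000  (ones: 0)
  rows 16-23 [x1,x2=10]: 00000000  (ones: 0)
  rows 24-31 [x1,x2=11]: 00000000  (ones: 0)
Satisfying assignments = 4+0+0+0 = 4

4


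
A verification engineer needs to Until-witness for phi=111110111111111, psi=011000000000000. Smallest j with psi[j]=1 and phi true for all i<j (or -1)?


(phi U psi) at 0: need smallest j with psi[j]=1 and phi[i]=1 for all i in [0,j).
Scan from step 0:
  step 0: phi=1, psi=0 -> continue
  step 1: psi=1 and phi held for [0,1) -> witness found
Witness step = 1

1


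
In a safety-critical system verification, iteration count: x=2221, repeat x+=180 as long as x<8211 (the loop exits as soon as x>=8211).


Step 1: x goes from 2221 toward 8211 by 180; the body runs while x<8211, so iterations = ceil((bound-start)/step)
Step 2: Distance=5990
Step 3: ceil(5990/180)=34

34


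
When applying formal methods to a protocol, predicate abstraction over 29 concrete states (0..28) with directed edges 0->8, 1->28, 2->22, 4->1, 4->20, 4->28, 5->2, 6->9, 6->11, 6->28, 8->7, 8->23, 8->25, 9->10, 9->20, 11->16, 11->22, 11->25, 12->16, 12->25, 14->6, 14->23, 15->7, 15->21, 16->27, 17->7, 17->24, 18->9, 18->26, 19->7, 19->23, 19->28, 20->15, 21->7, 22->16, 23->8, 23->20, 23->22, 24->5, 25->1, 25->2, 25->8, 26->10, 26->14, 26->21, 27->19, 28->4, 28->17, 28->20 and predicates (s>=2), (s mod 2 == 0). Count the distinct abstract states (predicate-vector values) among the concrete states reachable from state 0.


BFS from 0:
Concrete reachable: {0, 1, 2, 4, 5, 7, 8, 15, 16, 17, 19, 20, 21, 22, 23, 24, 25, 27, 28}
Abstract via predicates (s>=2), (s mod 2 == 0):
  (0,0) <- {1}
  (0,1) <- {0}
  (1,0) <- {5, 7, 15, 17, 19, 21, 23, 25, 27}
  (1,1) <- {2, 4, 8, 16, 20, 22, 24, 28}
Distinct abstract states = 4

4


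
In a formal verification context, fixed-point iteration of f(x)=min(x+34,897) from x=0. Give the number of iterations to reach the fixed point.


Step 1: x=0, cap=897, increment=34
Step 2: x grows by 34 each step until capped at 897; fixed point is x=897
Step 3: iterations = ceil(897/34) = 27

27


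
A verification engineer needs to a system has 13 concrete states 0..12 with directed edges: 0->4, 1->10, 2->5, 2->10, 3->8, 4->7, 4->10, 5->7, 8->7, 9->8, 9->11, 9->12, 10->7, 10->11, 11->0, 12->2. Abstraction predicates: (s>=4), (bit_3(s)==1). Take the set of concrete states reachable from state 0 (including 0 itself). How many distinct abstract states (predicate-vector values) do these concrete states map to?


BFS from 0:
Concrete reachable: {0, 4, 7, 10, 11}
Abstract via predicates (s>=4), (bit_3(s)==1):
  (0,0) <- {0}
  (1,0) <- {4, 7}
  (1,1) <- {10, 11}
Distinct abstract states = 3

3


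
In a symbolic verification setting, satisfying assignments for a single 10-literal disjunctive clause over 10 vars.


Step 1: Total=2^10=1024
Step 2: Unsat when all 10 false: 2^0=1
Step 3: Sat=1024-1=1023

1023


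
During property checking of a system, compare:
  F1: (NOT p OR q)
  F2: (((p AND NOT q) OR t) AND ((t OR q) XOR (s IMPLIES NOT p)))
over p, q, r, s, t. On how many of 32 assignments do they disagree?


F1 = (NOT p OR q)
F2 = (((p AND NOT q) OR t) AND ((t OR q) XOR (s IMPLIES NOT p)))
Evaluate both on each of 32 rows (bits = p,q,r,s,t):
  row 0 [00000]: F1=1 F2=0 (differ) -> 1
  row 1 [00001]: F1=1 F2=0 (differ) -> 1
  row 2 [00010]: F1=1 F2=0 (differ) -> 1
  row 3 [00011]: F1=1 F2=0 (differ) -> 1
  row 4 [00100]: F1=1 F2=0 (differ) -> 1
  row 5 [00101]: F1=1 F2=0 (differ) -> 1
  row 6 [00110]: F1=1 F2=0 (differ) -> 1
  row 7 [00111]: F1=1 F2=0 (differ) -> 1
  row 8 [01000]: F1=1 F2=0 (differ) -> 1
  row 9 [01001]: F1=1 F2=0 (differ) -> 1
  row 10 [01010]: F1=1 F2=0 (differ) -> 1
  row 11 [01011]: F1=1 F2=0 (differ) -> 1
  row 12 [01100]: F1=1 F2=0 (differ) -> 1
  row 13 [01101]: F1=1 F2=0 (differ) -> 1
  row 14 [01110]: F1=1 F2=0 (differ) -> 1
  row 15 [01111]: F1=1 F2=0 (differ) -> 1
  row 16 [10000]: F1=0 F2=1 (differ) -> 1
  row 17 [10001]: F1=0 F2=0 -> 0
  row 18 [10010]: F1=0 F2=0 -> 0
  row 19 [10011]: F1=0 F2=1 (differ) -> 1
  row 20 [10100]: F1=0 F2=1 (differ) -> 1
  row 21 [10101]: F1=0 F2=0 -> 0
  row 22 [10110]: F1=0 F2=0 -> 0
  row 23 [10111]: F1=0 F2=1 (differ) -> 1
  row 24 [11000]: F1=1 F2=0 (differ) -> 1
  row 25 [11001]: F1=1 F2=0 (differ) -> 1
  row 26 [11010]: F1=1 F2=0 (differ) -> 1
  row 27 [11011]: F1=1 F2=1 -> 0
  row 28 [11100]: F1=1 F2=0 (differ) -> 1
  row 29 [11101]: F1=1 F2=0 (differ) -> 1
  row 30 [11110]: F1=1 F2=0 (differ) -> 1
  row 31 [11111]: F1=1 F2=1 -> 0
Full result column, 8 rows per line (p,q fixed per line; r,s,t runs 000..111 left to right):
  rows 0-7 [p,q=00]: 11111111  (ones: 8)
  rows 8-15 [p,q=01]: 11111111  (ones: 8)
  rows 16-23 [p,q=10]: 10011001  (ones: 4)
  rows 24-31 [p,q=11]: 11101110  (ones: 6)
Disagreements = 8+8+4+6 = 26

26


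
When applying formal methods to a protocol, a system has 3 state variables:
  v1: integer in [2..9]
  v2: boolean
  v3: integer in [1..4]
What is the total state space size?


State space = product of domain sizes of all variables.
Domain sizes:
  v1 (integer in [2..9]): 8
  v2 (boolean): 2
  v3 (integer in [1..4]): 4
Product = 8 * 2 * 4 = 64

64


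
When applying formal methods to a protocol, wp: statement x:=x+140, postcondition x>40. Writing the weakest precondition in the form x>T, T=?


Formula: wp(x:=E, P) = P[E/x] (substitute E for x in postcondition)
Step 1: Postcondition: x>40
Step 2: Substitute x+140 for x: x+140>40
Step 3: Solve for x: x > 40-140 = -100

-100


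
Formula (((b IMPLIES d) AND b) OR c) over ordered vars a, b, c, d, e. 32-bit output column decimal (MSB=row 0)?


Formula: (((b IMPLIES d) AND b) OR c) over a, b, c, d, e (32 rows)
Evaluate each row (bits = a,b,c,d,e, MSB first):
  row 0 [00000]: (((0 IMPLIES 0) AND 0) OR 0) -> 0
  row 1 [00001]: (((0 IMPLIES 0) AND 0) OR 0) -> 0
  row 2 [00010]: (((0 IMPLIES 1) AND 0) OR 0) -> 0
  row 3 [00011]: (((0 IMPLIES 1) AND 0) OR 0) -> 0
  row 4 [00100]: (((0 IMPLIES 0) AND 0) OR 1) -> 1
  row 5 [00101]: (((0 IMPLIES 0) AND 0) OR 1) -> 1
  row 6 [00110]: (((0 IMPLIES 1) AND 0) OR 1) -> 1
  row 7 [00111]: (((0 IMPLIES 1) AND 0) OR 1) -> 1
  row 8 [01000]: (((1 IMPLIES 0) AND 1) OR 0) -> 0
  row 9 [01001]: (((1 IMPLIES 0) AND 1) OR 0) -> 0
  row 10 [01010]: (((1 IMPLIES 1) AND 1) OR 0) -> 1
  row 11 [01011]: (((1 IMPLIES 1) AND 1) OR 0) -> 1
  row 12 [01100]: (((1 IMPLIES 0) AND 1) OR 1) -> 1
  row 13 [01101]: (((1 IMPLIES 0) AND 1) OR 1) -> 1
  row 14 [01110]: (((1 IMPLIES 1) AND 1) OR 1) -> 1
  row 15 [01111]: (((1 IMPLIES 1) AND 1) OR 1) -> 1
  row 16 [10000]: (((0 IMPLIES 0) AND 0) OR 0) -> 0
  row 17 [10001]: (((0 IMPLIES 0) AND 0) OR 0) -> 0
  row 18 [10010]: (((0 IMPLIES 1) AND 0) OR 0) -> 0
  row 19 [10011]: (((0 IMPLIES 1) AND 0) OR 0) -> 0
  row 20 [10100]: (((0 IMPLIES 0) AND 0) OR 1) -> 1
  row 21 [10101]: (((0 IMPLIES 0) AND 0) OR 1) -> 1
  row 22 [10110]: (((0 IMPLIES 1) AND 0) OR 1) -> 1
  row 23 [10111]: (((0 IMPLIES 1) AND 0) OR 1) -> 1
  row 24 [11000]: (((1 IMPLIES 0) AND 1) OR 0) -> 0
  row 25 [11001]: (((1 IMPLIES 0) AND 1) OR 0) -> 0
  row 26 [11010]: (((1 IMPLIES 1) AND 1) OR 0) -> 1
  row 27 [11011]: (((1 IMPLIES 1) AND 1) OR 0) -> 1
  row 28 [11100]: (((1 IMPLIES 0) AND 1) OR 1) -> 1
  row 29 [11101]: (((1 IMPLIES 0) AND 1) OR 1) -> 1
  row 30 [11110]: (((1 IMPLIES 1) AND 1) OR 1) -> 1
  row 31 [11111]: (((1 IMPLIES 1) AND 1) OR 1) -> 1
Full result column, 4 rows per line (a,b,c fixed per line; d,e runs 00..11 left to right):
  rows 0-3 [a,b,c=000]: 0000  = hex 0
  rows 4-7 [a,b,c=001]: 1111  = hex F
  rows 8-11 [a,b,c=010]: 0011  = hex 3
  rows 12-15 [a,b,c=011]: 1111  = hex F
  rows 16-19 [a,b,c=100]: 0000  = hex 0
  rows 20-23 [a,b,c=101]: 1111  = hex F
  rows 24-27 [a,b,c=110]: 0011  = hex 3
  rows 28-31 [a,b,c=111]: 1111  = hex F
Output column (row 0 .. row 31) = 00001111001111110000111100111111
Output column grouped in 4s = 0000 1111 0011 1111 0000 1111 0011 1111 = 0x0F3F0F3F
Convert to decimal digit by digit (value = value*16 + digit):
  0 -> 0
  0*16 + 15 (F) = 15
  15*16 + 3 = 243
  243*16 + 15 (F) = 3903
  3903*16 + 0 = 62448
  62448*16 + 15 (F) = 999183
  999183*16 + 3 = 15986931
  15986931*16 + 15 (F) = 255790911
Decimal = 255790911

255790911


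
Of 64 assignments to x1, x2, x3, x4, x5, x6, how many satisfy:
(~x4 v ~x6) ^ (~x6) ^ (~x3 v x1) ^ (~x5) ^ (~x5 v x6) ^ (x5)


CNF with 6 clauses over 6 vars (64 assignments).
An assignment satisfies CNF iff every clause has >=1 true literal.
Check each row (bits = x1,x2,x3,x4,x5,x6; clause T/F shown):
  row 0 [000000]: clauses=TTTTTF -> 0
  row 1 [000001]: clauses=TFTTTF -> 0
  row 2 [000010]: clauses=TTTFFT -> 0
  row 3 [000011]: clauses=TFTFTT -> 0
  row 4 [000100]: clauses=TTTTTF -> 0
  (every remaining row is evaluated the same way; all 64 results are listed next)
Full result column, 8 rows per line (x1,x2,x3 fixed per line; x4,x5,x6 runs 000..111 left to right):
  rows 0-7 [x1,x2,x3=000]: 00000000  (ones: 0)
  rows 8-15 [x1,x2,x3=001]: 00000000  (ones: 0)
  rows 16-23 [x1,x2,x3=010]: 00000000  (ones: 0)
  rows 24-31 [x1,x2,x3=011]: 00000000  (ones: 0)
  rows 32-39 [x1,x2,x3=100]: 00000000  (ones: 0)
  rows 40-47 [x1,x2,x3=101]: 00000000  (ones: 0)
  rows 48-55 [x1,x2,x3=110]: 00000000  (ones: 0)
  rows 56-63 [x1,x2,x3=111]: 00000000  (ones: 0)
Satisfying assignments = 0+0+0+0+0+0+0+0 = 0

0


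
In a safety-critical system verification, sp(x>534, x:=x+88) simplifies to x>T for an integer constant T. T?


Formula: sp(P, x:=E) = exists old_x. (x = E[old_x/x]) AND P[old_x/x] (old_x is the value of x before the assignment; eliminate old_x by solving x = E[old_x/x] for old_x)
Step 1: Precondition P: x>534, i.e. old_x > 534
Step 2: Assignment gives x = old_x + 88, so old_x = x - 88
Step 3: Substitute into P: x - 88 > 534
Step 4: Simplify: x > 534+88 = 622

622


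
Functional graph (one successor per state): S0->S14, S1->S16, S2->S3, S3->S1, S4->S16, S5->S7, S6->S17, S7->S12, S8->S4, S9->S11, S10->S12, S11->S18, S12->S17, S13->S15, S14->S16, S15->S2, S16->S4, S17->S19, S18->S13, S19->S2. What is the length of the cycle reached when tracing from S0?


Trace from S0 until a state repeats:
  S0 -> S14 -> S16 -> S4 -> S16
S16 first seen at step 2, revisited at step 4.
Cycle length = 4 - 2 = 2

2


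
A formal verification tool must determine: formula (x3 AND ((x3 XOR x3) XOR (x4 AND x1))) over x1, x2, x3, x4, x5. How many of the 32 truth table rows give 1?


Formula: (x3 AND ((x3 XOR x3) XOR (x4 AND x1))) over 5 vars (32 rows)
Evaluate each row (x1, x2, x3, x4, x5 as bits, MSB first):
  row 0 [00000]: (0 AND ((0 XOR 0) XOR (0 AND 0))) -> 0
  row 1 [00001]: (0 AND ((0 XOR 0) XOR (0 AND 0))) -> 0
  row 2 [00010]: (0 AND ((0 XOR 0) XOR (1 AND 0))) -> 0
  row 3 [00011]: (0 AND ((0 XOR 0) XOR (1 AND 0))) -> 0
  row 4 [00100]: (1 AND ((1 XOR 1) XOR (0 AND 0))) -> 0
  row 5 [00101]: (1 AND ((1 XOR 1) XOR (0 AND 0))) -> 0
  row 6 [00110]: (1 AND ((1 XOR 1) XOR (1 AND 0))) -> 0
  row 7 [00111]: (1 AND ((1 XOR 1) XOR (1 AND 0))) -> 0
  row 8 [01000]: (0 AND ((0 XOR 0) XOR (0 AND 0))) -> 0
  row 9 [01001]: (0 AND ((0 XOR 0) XOR (0 AND 0))) -> 0
  row 10 [01010]: (0 AND ((0 XOR 0) XOR (1 AND 0))) -> 0
  row 11 [01011]: (0 AND ((0 XOR 0) XOR (1 AND 0))) -> 0
  row 12 [01100]: (1 AND ((1 XOR 1) XOR (0 AND 0))) -> 0
  row 13 [01101]: (1 AND ((1 XOR 1) XOR (0 AND 0))) -> 0
  row 14 [01110]: (1 AND ((1 XOR 1) XOR (1 AND 0))) -> 0
  row 15 [01111]: (1 AND ((1 XOR 1) XOR (1 AND 0))) -> 0
  row 16 [10000]: (0 AND ((0 XOR 0) XOR (0 AND 1))) -> 0
  row 17 [10001]: (0 AND ((0 XOR 0) XOR (0 AND 1))) -> 0
  row 18 [10010]: (0 AND ((0 XOR 0) XOR (1 AND 1))) -> 0
  row 19 [10011]: (0 AND ((0 XOR 0) XOR (1 AND 1))) -> 0
  row 20 [10100]: (1 AND ((1 XOR 1) XOR (0 AND 1))) -> 0
  row 21 [10101]: (1 AND ((1 XOR 1) XOR (0 AND 1))) -> 0
  row 22 [10110]: (1 AND ((1 XOR 1) XOR (1 AND 1))) -> 1
  row 23 [10111]: (1 AND ((1 XOR 1) XOR (1 AND 1))) -> 1
  row 24 [11000]: (0 AND ((0 XOR 0) XOR (0 AND 1))) -> 0
  row 25 [11001]: (0 AND ((0 XOR 0) XOR (0 AND 1))) -> 0
  row 26 [11010]: (0 AND ((0 XOR 0) XOR (1 AND 1))) -> 0
  row 27 [11011]: (0 AND ((0 XOR 0) XOR (1 AND 1))) -> 0
  row 28 [11100]: (1 AND ((1 XOR 1) XOR (0 AND 1))) -> 0
  row 29 [11101]: (1 AND ((1 XOR 1) XOR (0 AND 1))) -> 0
  row 30 [11110]: (1 AND ((1 XOR 1) XOR (1 AND 1))) -> 1
  row 31 [11111]: (1 AND ((1 XOR 1) XOR (1 AND 1))) -> 1
Full result column, 8 rows per line (x1,x2 fixed per line; x3,x4,x5 runs 000..111 left to right):
  rows 0-7 [x1,x2=00]: 00000000  (ones: 0)
  rows 8-15 [x1,x2=01]: 00000000  (ones: 0)
  rows 16-23 [x1,x2=10]: 00000011  (ones: 2)
  rows 24-31 [x1,x2=11]: 00000011  (ones: 2)
Count of 1-rows = 0+0+2+2 = 4

4


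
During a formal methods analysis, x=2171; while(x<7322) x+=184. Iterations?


Step 1: x goes from 2171 toward 7322 by 184; the body runs while x<7322, so iterations = ceil((bound-start)/step)
Step 2: Distance=5151
Step 3: ceil(5151/184)=28

28


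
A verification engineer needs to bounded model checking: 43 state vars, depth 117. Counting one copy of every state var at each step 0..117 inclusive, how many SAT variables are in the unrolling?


BMC unrolls to depth k, creating one copy of each state var for steps 0..k.
Step count = 117 + 1 = 118 (steps 0 through 117)
Vars per step = 43
Total = 43 * 118 = 5074

5074


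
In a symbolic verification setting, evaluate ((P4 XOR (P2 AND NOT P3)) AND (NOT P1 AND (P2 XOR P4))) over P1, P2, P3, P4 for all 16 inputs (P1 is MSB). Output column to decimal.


Formula: ((P4 XOR (P2 AND NOT P3)) AND (NOT P1 AND (P2 XOR P4))) over P1, P2, P3, P4 (16 rows)
Evaluate each row (bits = P1,P2,P3,P4, MSB first):
  row 0 [0000]: ((0 XOR (0 AND NOT 0)) AND (NOT 0 AND (0 XOR 0))) -> 0
  row 1 [0001]: ((1 XOR (0 AND NOT 0)) AND (NOT 0 AND (0 XOR 1))) -> 1
  row 2 [0010]: ((0 XOR (0 AND NOT 1)) AND (NOT 0 AND (0 XOR 0))) -> 0
  row 3 [0011]: ((1 XOR (0 AND NOT 1)) AND (NOT 0 AND (0 XOR 1))) -> 1
  row 4 [0100]: ((0 XOR (1 AND NOT 0)) AND (NOT 0 AND (1 XOR 0))) -> 1
  row 5 [0101]: ((1 XOR (1 AND NOT 0)) AND (NOT 0 AND (1 XOR 1))) -> 0
  row 6 [0110]: ((0 XOR (1 AND NOT 1)) AND (NOT 0 AND (1 XOR 0))) -> 0
  row 7 [0111]: ((1 XOR (1 AND NOT 1)) AND (NOT 0 AND (1 XOR 1))) -> 0
  row 8 [1000]: ((0 XOR (0 AND NOT 0)) AND (NOT 1 AND (0 XOR 0))) -> 0
  row 9 [1001]: ((1 XOR (0 AND NOT 0)) AND (NOT 1 AND (0 XOR 1))) -> 0
  row 10 [1010]: ((0 XOR (0 AND NOT 1)) AND (NOT 1 AND (0 XOR 0))) -> 0
  row 11 [1011]: ((1 XOR (0 AND NOT 1)) AND (NOT 1 AND (0 XOR 1))) -> 0
  row 12 [1100]: ((0 XOR (1 AND NOT 0)) AND (NOT 1 AND (1 XOR 0))) -> 0
  row 13 [1101]: ((1 XOR (1 AND NOT 0)) AND (NOT 1 AND (1 XOR 1))) -> 0
  row 14 [1110]: ((0 XOR (1 AND NOT 1)) AND (NOT 1 AND (1 XOR 0))) -> 0
  row 15 [1111]: ((1 XOR (1 AND NOT 1)) AND (NOT 1 AND (1 XOR 1))) -> 0
Full result column, 4 rows per line (P1,P2 fixed per line; P3,P4 runs 00..11 left to right):
  rows 0-3 [P1,P2=00]: 0101  = hex 5
  rows 4-7 [P1,P2=01]: 1000  = hex 8
  rows 8-11 [P1,P2=10]: 0000  = hex 0
  rows 12-15 [P1,P2=11]: 0000  = hex 0
Output column (row 0 .. row 15) = 0101100000000000
Output column grouped in 4s = 0101 1000 0000 0000 = 0x5800
Convert to decimal digit by digit (value = value*16 + digit):
  5 -> 5
  5*16 + 8 = 88
  88*16 + 0 = 1408
  1408*16 + 0 = 22528
Decimal = 22528

22528


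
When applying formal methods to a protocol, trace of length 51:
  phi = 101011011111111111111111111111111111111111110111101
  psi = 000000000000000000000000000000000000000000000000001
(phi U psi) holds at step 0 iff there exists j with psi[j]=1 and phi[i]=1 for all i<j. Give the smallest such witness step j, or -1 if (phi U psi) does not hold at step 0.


(phi U psi) at 0: need smallest j with psi[j]=1 and phi[i]=1 for all i in [0,j).
Scan from step 0:
  step 0: phi=1, psi=0 -> continue
  step 1: phi=0 -> phi-prefix broken from here
  step 50: psi=1 but phi already failed -> not a witness
  end of trace: no witness -> -1
Witness step = -1

-1


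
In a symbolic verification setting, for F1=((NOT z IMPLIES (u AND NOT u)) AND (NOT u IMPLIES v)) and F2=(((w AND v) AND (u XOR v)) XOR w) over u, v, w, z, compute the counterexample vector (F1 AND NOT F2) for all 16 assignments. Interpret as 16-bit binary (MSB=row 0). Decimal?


F1 = ((NOT z IMPLIES (u AND NOT u)) AND (NOT u IMPLIES v))
F2 = (((w AND v) AND (u XOR v)) XOR w)
Counterexample to F1=>F2 is where F1=1 and F2=0.
Evaluate each row (bits = u,v,w,z, MSB first):
  row 0 [0000]: F1=0 F2=0 -> F1&~F2 -> 0
  row 1 [0001]: F1=0 F2=0 -> F1&~F2 -> 0
  row 2 [0010]: F1=0 F2=1 -> F1&~F2 -> 0
  row 3 [0011]: F1=0 F2=1 -> F1&~F2 -> 0
  row 4 [0100]: F1=0 F2=0 -> F1&~F2 -> 0
  row 5 [0101]: F1=1 F2=0 -> F1&~F2 -> 1
  row 6 [0110]: F1=0 F2=0 -> F1&~F2 -> 0
  row 7 [0111]: F1=1 F2=0 -> F1&~F2 -> 1
  row 8 [1000]: F1=0 F2=0 -> F1&~F2 -> 0
  row 9 [1001]: F1=1 F2=0 -> F1&~F2 -> 1
  row 10 [1010]: F1=0 F2=1 -> F1&~F2 -> 0
  row 11 [1011]: F1=1 F2=1 -> F1&~F2 -> 0
  row 12 [1100]: F1=0 F2=0 -> F1&~F2 -> 0
  row 13 [1101]: F1=1 F2=0 -> F1&~F2 -> 1
  row 14 [1110]: F1=0 F2=1 -> F1&~F2 -> 0
  row 15 [1111]: F1=1 F2=1 -> F1&~F2 -> 0
Full result column, 4 rows per line (u,v fixed per line; w,z runs 00..11 left to right):
  rows 0-3 [u,v=00]: 0000  = hex 0
  rows 4-7 [u,v=01]: 0101  = hex 5
  rows 8-11 [u,v=10]: 0100  = hex 4
  rows 12-15 [u,v=11]: 0100  = hex 4
Counterexample vector (row 0 .. row 15) = 0000010101000100
Output column grouped in 4s = 0000 0101 0100 0100 = 0x0544
Convert to decimal digit by digit (value = value*16 + digit):
  0 -> 0
  0*16 + 5 = 5
  5*16 + 4 = 84
  84*16 + 4 = 1348
Decimal = 1348

1348


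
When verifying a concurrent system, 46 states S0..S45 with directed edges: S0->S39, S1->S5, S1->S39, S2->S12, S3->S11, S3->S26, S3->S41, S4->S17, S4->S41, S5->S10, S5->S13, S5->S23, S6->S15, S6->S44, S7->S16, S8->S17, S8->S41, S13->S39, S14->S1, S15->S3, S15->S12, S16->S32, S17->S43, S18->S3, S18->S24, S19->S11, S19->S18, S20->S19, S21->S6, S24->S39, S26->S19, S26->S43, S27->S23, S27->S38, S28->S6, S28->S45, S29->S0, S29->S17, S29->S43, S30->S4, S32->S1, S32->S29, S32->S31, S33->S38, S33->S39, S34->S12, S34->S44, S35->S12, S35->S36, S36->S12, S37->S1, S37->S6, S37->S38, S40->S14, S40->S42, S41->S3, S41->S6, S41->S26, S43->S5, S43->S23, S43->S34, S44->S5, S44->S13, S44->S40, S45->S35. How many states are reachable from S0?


BFS from S0:
  layer 0: {S0}
  layer 1: {S39}
Reachable set: {S0, S39}
Count = 2

2


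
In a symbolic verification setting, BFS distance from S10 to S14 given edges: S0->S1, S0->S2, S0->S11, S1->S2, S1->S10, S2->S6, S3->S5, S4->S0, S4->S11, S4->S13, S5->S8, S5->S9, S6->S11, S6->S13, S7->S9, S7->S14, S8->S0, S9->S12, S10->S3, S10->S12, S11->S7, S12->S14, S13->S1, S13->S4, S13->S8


BFS layer-by-layer from S10:
  dist 0: {S10}
  dist 1: {S3, S12}
  dist 2: {S5, S14}
  -> S14 reached at distance 2
Shortest path length = 2

2


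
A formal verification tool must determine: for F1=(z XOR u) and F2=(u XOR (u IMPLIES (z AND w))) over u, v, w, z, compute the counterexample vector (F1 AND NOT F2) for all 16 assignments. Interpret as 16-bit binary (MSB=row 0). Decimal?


F1 = (z XOR u)
F2 = (u XOR (u IMPLIES (z AND w)))
Counterexample to F1=>F2 is where F1=1 and F2=0.
Evaluate each row (bits = u,v,w,z, MSB first):
  row 0 [0000]: F1=0 F2=1 -> F1&~F2 -> 0
  row 1 [0001]: F1=1 F2=1 -> F1&~F2 -> 0
  row 2 [0010]: F1=0 F2=1 -> F1&~F2 -> 0
  row 3 [0011]: F1=1 F2=1 -> F1&~F2 -> 0
  row 4 [0100]: F1=0 F2=1 -> F1&~F2 -> 0
  row 5 [0101]: F1=1 F2=1 -> F1&~F2 -> 0
  row 6 [0110]: F1=0 F2=1 -> F1&~F2 -> 0
  row 7 [0111]: F1=1 F2=1 -> F1&~F2 -> 0
  row 8 [1000]: F1=1 F2=1 -> F1&~F2 -> 0
  row 9 [1001]: F1=0 F2=1 -> F1&~F2 -> 0
  row 10 [1010]: F1=1 F2=1 -> F1&~F2 -> 0
  row 11 [1011]: F1=0 F2=0 -> F1&~F2 -> 0
  row 12 [1100]: F1=1 F2=1 -> F1&~F2 -> 0
  row 13 [1101]: F1=0 F2=1 -> F1&~F2 -> 0
  row 14 [1110]: F1=1 F2=1 -> F1&~F2 -> 0
  row 15 [1111]: F1=0 F2=0 -> F1&~F2 -> 0
Full result column, 4 rows per line (u,v fixed per line; w,z runs 00..11 left to right):
  rows 0-3 [u,v=00]: 0000  = hex 0
  rows 4-7 [u,v=01]: 0000  = hex 0
  rows 8-11 [u,v=10]: 0000  = hex 0
  rows 12-15 [u,v=11]: 0000  = hex 0
Counterexample vector (row 0 .. row 15) = 0000000000000000
Output column grouped in 4s = 0000 0000 0000 0000 = 0x0000
Convert to decimal digit by digit (value = value*16 + digit):
  0 -> 0
  0*16 + 0 = 0
  0*16 + 0 = 0
  0*16 + 0 = 0
Decimal = 0

0


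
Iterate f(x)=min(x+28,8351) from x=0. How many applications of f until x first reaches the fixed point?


Step 1: x=0, cap=8351, increment=28
Step 2: x grows by 28 each step until capped at 8351; fixed point is x=8351
Step 3: iterations = ceil(8351/28) = 299

299


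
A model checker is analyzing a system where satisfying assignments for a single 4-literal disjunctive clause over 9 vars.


Step 1: Total=2^9=512
Step 2: Unsat when all 4 false: 2^5=32
Step 3: Sat=512-32=480

480


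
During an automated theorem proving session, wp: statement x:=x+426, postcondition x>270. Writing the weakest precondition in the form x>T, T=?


Formula: wp(x:=E, P) = P[E/x] (substitute E for x in postcondition)
Step 1: Postcondition: x>270
Step 2: Substitute x+426 for x: x+426>270
Step 3: Solve for x: x > 270-426 = -156

-156


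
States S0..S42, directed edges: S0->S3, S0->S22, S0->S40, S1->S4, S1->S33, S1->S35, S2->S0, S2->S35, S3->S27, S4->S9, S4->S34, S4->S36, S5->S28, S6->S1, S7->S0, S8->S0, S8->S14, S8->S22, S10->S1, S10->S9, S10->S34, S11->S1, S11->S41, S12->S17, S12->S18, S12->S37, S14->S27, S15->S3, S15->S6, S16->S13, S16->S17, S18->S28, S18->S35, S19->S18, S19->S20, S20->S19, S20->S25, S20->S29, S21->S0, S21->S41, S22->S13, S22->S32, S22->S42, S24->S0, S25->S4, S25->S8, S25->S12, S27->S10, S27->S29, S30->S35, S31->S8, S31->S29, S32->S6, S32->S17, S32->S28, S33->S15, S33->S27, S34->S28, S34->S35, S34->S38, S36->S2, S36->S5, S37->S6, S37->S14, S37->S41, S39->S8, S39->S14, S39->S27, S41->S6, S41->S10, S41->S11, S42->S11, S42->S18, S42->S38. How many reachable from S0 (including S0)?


BFS from S0:
  layer 0: {S0}
  layer 1: {S3, S22, S40}
  layer 2: {S13, S27, S32, S42}
  layer 3: {S6, S10, S11, S17, S18, S28, S29, S38}
  layer 4: {S1, S9, S34, S35, S41}
  layer 5: {S4, S33}
  layer 6: {S15, S36}
  layer 7: {S2, S5}
Reachable set: {S0, S1, S2, S3, S4, S5, S6, S9, S10, S11, S13, S15, S17, S18, S22, S27, S28, S29, S32, S33, S34, S35, S36, S38, S40, S41, S42}
Count = 27

27


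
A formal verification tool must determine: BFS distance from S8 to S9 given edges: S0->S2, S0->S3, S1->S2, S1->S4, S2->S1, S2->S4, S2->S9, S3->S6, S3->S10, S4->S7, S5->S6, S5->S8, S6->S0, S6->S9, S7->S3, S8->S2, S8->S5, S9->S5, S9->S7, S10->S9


BFS layer-by-layer from S8:
  dist 0: {S8}
  dist 1: {S2, S5}
  dist 2: {S1, S4, S6, S9}
  -> S9 reached at distance 2
Shortest path length = 2

2


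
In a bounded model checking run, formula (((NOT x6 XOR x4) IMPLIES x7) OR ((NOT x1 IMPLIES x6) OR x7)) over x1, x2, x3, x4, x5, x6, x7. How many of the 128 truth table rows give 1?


Formula: (((NOT x6 XOR x4) IMPLIES x7) OR ((NOT x1 IMPLIES x6) OR x7)) over 7 vars (128 rows)
Evaluate each row (x1, x2, x3, x4, x5, x6, x7 as bits, MSB first):
  row 0 [0000000]: (((NOT 0 XOR 0) IMPLIES 0) OR ((NOT 0 IMPLIES 0) OR 0)) -> 0
  row 1 [0000001]: (((NOT 0 XOR 0) IMPLIES 1) OR ((NOT 0 IMPLIES 0) OR 1)) -> 1
  row 2 [0000010]: (((NOT 1 XOR 0) IMPLIES 0) OR ((NOT 0 IMPLIES 1) OR 0)) -> 1
  row 3 [0000011]: (((NOT 1 XOR 0) IMPLIES 1) OR ((NOT 0 IMPLIES 1) OR 1)) -> 1
  row 4 [0000100]: (((NOT 0 XOR 0) IMPLIES 0) OR ((NOT 0 IMPLIES 0) OR 0)) -> 0
  (every remaining row is evaluated the same way; all 128 results are listed next)
Full result column, 8 rows per line (x1,x2,x3,x4 fixed per line; x5,x6,x7 runs 000..111 left to right):
  rows 0-7 [x1,x2,x3,x4=0000]: 01110111  (ones: 6)
  rows 8-15 [x1,x2,x3,x4=0001]: 11111111  (ones: 8)
  rows 16-23 [x1,x2,x3,x4=0010]: 01110111  (ones: 6)
  rows 24-31 [x1,x2,x3,x4=0011]: 11111111  (ones: 8)
  rows 32-39 [x1,x2,x3,x4=0100]: 01110111  (ones: 6)
  rows 40-47 [x1,x2,x3,x4=0101]: 11111111  (ones: 8)
  rows 48-55 [x1,x2,x3,x4=0110]: 01110111  (ones: 6)
  rows 56-63 [x1,x2,x3,x4=0111]: 11111111  (ones: 8)
  rows 64-71 [x1,x2,x3,x4=1000]: 11111111  (ones: 8)
  rows 72-79 [x1,x2,x3,x4=1001]: 11111111  (ones: 8)
  rows 80-87 [x1,x2,x3,x4=1010]: 11111111  (ones: 8)
  rows 88-95 [x1,x2,x3,x4=1011]: 11111111  (ones: 8)
  rows 96-103 [x1,x2,x3,x4=1100]: 11111111  (ones: 8)
  rows 104-111 [x1,x2,x3,x4=1101]: 11111111  (ones: 8)
  rows 112-119 [x1,x2,x3,x4=1110]: 11111111  (ones: 8)
  rows 120-127 [x1,x2,x3,x4=1111]: 11111111  (ones: 8)
Count of 1-rows = 6+8+6+8+6+8+6+8+8+8+8+8+8+8+8+8 = 120

120


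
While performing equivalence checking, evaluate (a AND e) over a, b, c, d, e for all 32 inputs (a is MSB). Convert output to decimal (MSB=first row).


Formula: (a AND e) over a, b, c, d, e (32 rows)
Evaluate each row (bits = a,b,c,d,e, MSB first):
  row 0 [00000]: (0 AND 0) -> 0
  row 1 [00001]: (0 AND 1) -> 0
  row 2 [00010]: (0 AND 0) -> 0
  row 3 [00011]: (0 AND 1) -> 0
  row 4 [00100]: (0 AND 0) -> 0
  row 5 [00101]: (0 AND 1) -> 0
  row 6 [00110]: (0 AND 0) -> 0
  row 7 [00111]: (0 AND 1) -> 0
  row 8 [01000]: (0 AND 0) -> 0
  row 9 [01001]: (0 AND 1) -> 0
  row 10 [01010]: (0 AND 0) -> 0
  row 11 [01011]: (0 AND 1) -> 0
  row 12 [01100]: (0 AND 0) -> 0
  row 13 [01101]: (0 AND 1) -> 0
  row 14 [01110]: (0 AND 0) -> 0
  row 15 [01111]: (0 AND 1) -> 0
  row 16 [10000]: (1 AND 0) -> 0
  row 17 [10001]: (1 AND 1) -> 1
  row 18 [10010]: (1 AND 0) -> 0
  row 19 [10011]: (1 AND 1) -> 1
  row 20 [10100]: (1 AND 0) -> 0
  row 21 [10101]: (1 AND 1) -> 1
  row 22 [10110]: (1 AND 0) -> 0
  row 23 [10111]: (1 AND 1) -> 1
  row 24 [11000]: (1 AND 0) -> 0
  row 25 [11001]: (1 AND 1) -> 1
  row 26 [11010]: (1 AND 0) -> 0
  row 27 [11011]: (1 AND 1) -> 1
  row 28 [11100]: (1 AND 0) -> 0
  row 29 [11101]: (1 AND 1) -> 1
  row 30 [11110]: (1 AND 0) -> 0
  row 31 [11111]: (1 AND 1) -> 1
Full result column, 4 rows per line (a,b,c fixed per line; d,e runs 00..11 left to right):
  rows 0-3 [a,b,c=000]: 0000  = hex 0
  rows 4-7 [a,b,c=001]: 0000  = hex 0
  rows 8-11 [a,b,c=010]: 0000  = hex 0
  rows 12-15 [a,b,c=011]: 0000  = hex 0
  rows 16-19 [a,b,c=100]: 0101  = hex 5
  rows 20-23 [a,b,c=101]: 0101  = hex 5
  rows 24-27 [a,b,c=110]: 0101  = hex 5
  rows 28-31 [a,b,c=111]: 0101  = hex 5
Output column (row 0 .. row 31) = 00000000000000000101010101010101
Output column grouped in 4s = 0000 0000 0000 0000 0101 0101 0101 0101 = 0x00005555
Convert to decimal digit by digit (value = value*16 + digit):
  0 -> 0
  0*16 + 0 = 0
  0*16 + 0 = 0
  0*16 + 0 = 0
  0*16 + 5 = 5
  5*16 + 5 = 85
  85*16 + 5 = 1365
  1365*16 + 5 = 21845
Decimal = 21845

21845
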